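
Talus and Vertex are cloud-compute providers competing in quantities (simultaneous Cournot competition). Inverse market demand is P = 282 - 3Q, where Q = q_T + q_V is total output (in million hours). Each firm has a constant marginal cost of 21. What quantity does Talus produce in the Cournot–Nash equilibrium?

29

A representative firm's profit is π_i = q_i(282 - 3Q) - 21q_i.
First-order condition (treating rivals' output as given): 261 - 6q_i - 3q_j = 0.
By symmetry each firm produces the same amount; substituting q_j = q_i yields q_i = 261/9 = 29.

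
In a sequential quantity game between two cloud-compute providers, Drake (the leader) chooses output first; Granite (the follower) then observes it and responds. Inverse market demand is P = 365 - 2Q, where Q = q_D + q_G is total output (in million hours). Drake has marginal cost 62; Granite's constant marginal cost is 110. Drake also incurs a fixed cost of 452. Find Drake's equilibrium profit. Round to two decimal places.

The follower Granite best-responds to any q_D: π_G = (365 - 2Q)q_G - 110q_G.
Follower FOC: 255 - 2q_D - 4q_G = 0, so q_G(q_D) = (255 - 2q_D)/4.
Drake substitutes q_G(q_D) into its own profit: π_D = q_D(365 - 2q_D - (255 - 2q_D)/2) - 62q_D = (475/2 - q_D)q_D - 62q_D.
The leader's first-order condition 351/2 - 2q_D = 0 yields q_D = 351/4.
Then q_G = (255 - 2·(351/4))/4 = 159/8.
Price P = 365 - 2·(861/8) = 599/4.
Drake's profit: (599/4 - 62)·(351/4) - 452 = 7248.0625.

7248.06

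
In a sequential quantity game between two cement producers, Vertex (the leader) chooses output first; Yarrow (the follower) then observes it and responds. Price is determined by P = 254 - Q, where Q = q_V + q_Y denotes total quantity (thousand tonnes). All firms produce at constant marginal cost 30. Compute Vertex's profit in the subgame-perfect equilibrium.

The follower Yarrow best-responds to any q_V: π_Y = (254 - Q)q_Y - 30q_Y.
Setting the follower's marginal profit to zero, 224 - q_V - 2q_Y = 0, i.e. q_Y = (224 - q_V)/2.
Vertex substitutes q_Y(q_V) into its own profit: π_V = q_V(254 - q_V - (224 - q_V)/2) - 30q_V = (142 - (1/2)q_V)q_V - 30q_V.
Maximising: ∂π_V/∂q_V = 112 - q_V = 0, giving q_V = 112.
Then q_Y = (224 - 112)/2 = 56.
Price P = 254 - 168 = 86.
Vertex's profit: (86 - 30)·112 = 6272.

6272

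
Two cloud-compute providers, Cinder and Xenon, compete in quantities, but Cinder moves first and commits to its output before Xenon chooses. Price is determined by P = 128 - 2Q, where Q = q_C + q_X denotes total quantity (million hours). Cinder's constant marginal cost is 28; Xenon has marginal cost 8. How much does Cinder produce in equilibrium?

20

The follower Xenon best-responds to any q_C: π_X = (128 - 2Q)q_X - 8q_X.
Setting the follower's marginal profit to zero, 120 - 2q_C - 4q_X = 0, i.e. q_X = (120 - 2q_C)/4.
The leader anticipates this reaction. Substituting into P = 128 - 2Q gives P = 68 - q_C, so π_C = (68 - q_C)q_C - 28q_C.
The leader's first-order condition 40 - 2q_C = 0 yields q_C = 20.
Then q_X = (120 - 2·20)/4 = 20.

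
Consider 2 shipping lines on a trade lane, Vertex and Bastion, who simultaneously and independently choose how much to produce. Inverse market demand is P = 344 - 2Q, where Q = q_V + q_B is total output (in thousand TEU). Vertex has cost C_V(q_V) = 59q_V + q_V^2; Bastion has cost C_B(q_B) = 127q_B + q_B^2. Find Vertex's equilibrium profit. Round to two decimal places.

Vertex's profit: π_V = (344 - 2Q)q_V - (59q_V + q_V²). Setting ∂π_V/∂q_V = 0: 285 - 6q_V - 2(q_B) = 0.
Bastion's first-order condition: 217 - 6q_B - 2(q_V) = 0.
So q_V = (285 - 2q_B)/6 and q_B = (217 - 2q_V)/6.
Substituting one into the other gives q_V = 319/8 and q_B = 183/8.
Price P = 344 - 2·(251/4) = 437/2.
Vertex's profit: (437/2)·(319/8) - 59·(319/8) - (319/8)² = 4770.0469.

4770.05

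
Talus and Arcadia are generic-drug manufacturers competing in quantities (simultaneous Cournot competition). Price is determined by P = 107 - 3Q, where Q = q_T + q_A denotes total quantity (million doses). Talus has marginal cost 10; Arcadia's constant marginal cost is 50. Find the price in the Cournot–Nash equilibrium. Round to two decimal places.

55.67

Talus's profit: π_T = (107 - 3Q)q_T - (10q_T). Setting ∂π_T/∂q_T = 0: 97 - 6q_T - 3(q_A) = 0.
Arcadia's profit: π_A = (107 - 3Q)q_A - (50q_A). Setting ∂π_A/∂q_A = 0: 57 - 6q_A - 3(q_T) = 0.
Best responses: q_T = (97 - 3q_A)/6, q_A = (57 - 3q_T)/6.
Solving the pair: q_T = 137/9, q_A = 17/9.
Total output Q = 154/9, so price P = 107 - 3·(154/9) = 167/3.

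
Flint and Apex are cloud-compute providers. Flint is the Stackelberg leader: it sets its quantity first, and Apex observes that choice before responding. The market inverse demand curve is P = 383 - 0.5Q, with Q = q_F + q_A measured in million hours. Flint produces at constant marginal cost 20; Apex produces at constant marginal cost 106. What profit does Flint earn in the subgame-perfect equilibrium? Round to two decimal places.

50400.25

Solve by backward induction. Given q_F, the follower Apex maximises π_A = (383 - (1/2)q_F - (1/2)q_A)q_A - 106q_A.
∂π_A/∂q_A = 277 - (1/2)q_F - q_A = 0 gives the reaction function q_A = (277 - (1/2)q_F).
The leader anticipates this reaction. Substituting into P = 383 - 0.5Q gives P = 489/2 - (1/4)q_F, so π_F = (489/2 - (1/4)q_F)q_F - 20q_F.
Leader FOC: 449/2 - (1/2)q_F = 0, so q_F = 449.
Then q_A = (277 - (1/2)·449) = 105/2.
Price P = 383 - (1/2)·(1003/2) = 529/4.
Flint's profit: (529/4 - 20)·449 = 50400.2500.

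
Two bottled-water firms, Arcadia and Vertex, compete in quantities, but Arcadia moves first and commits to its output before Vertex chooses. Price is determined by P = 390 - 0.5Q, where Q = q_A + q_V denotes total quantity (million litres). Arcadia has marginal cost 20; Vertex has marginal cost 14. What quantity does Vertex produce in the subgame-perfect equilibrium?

The follower Vertex best-responds to any q_A: π_V = (390 - 0.5Q)q_V - 14q_V.
Follower FOC: 376 - (1/2)q_A - q_V = 0, so q_V(q_A) = (376 - (1/2)q_A).
Arcadia substitutes q_V(q_A) into its own profit: π_A = q_A(390 - (1/2)q_A - (376 - (1/2)q_A)/2) - 20q_A = (202 - (1/4)q_A)q_A - 20q_A.
Maximising: ∂π_A/∂q_A = 182 - (1/2)q_A = 0, giving q_A = 364.
Then q_V = (376 - (1/2)·364) = 194.

194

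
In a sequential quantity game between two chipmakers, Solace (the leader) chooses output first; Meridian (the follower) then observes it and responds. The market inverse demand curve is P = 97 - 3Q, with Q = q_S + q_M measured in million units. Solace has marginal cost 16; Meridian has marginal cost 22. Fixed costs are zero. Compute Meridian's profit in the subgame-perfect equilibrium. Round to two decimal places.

The follower Meridian best-responds to any q_S: π_M = (97 - 3Q)q_M - 22q_M.
Follower FOC: 75 - 3q_S - 6q_M = 0, so q_M(q_S) = (75 - 3q_S)/6.
The leader anticipates this reaction. Substituting into P = 97 - 3Q gives P = 119/2 - (3/2)q_S, so π_S = (119/2 - (3/2)q_S)q_S - 16q_S.
Maximising: ∂π_S/∂q_S = 87/2 - 3q_S = 0, giving q_S = 29/2.
Then q_M = (75 - 3·(29/2))/6 = 21/4.
Price P = 97 - 3·(79/4) = 151/4.
Meridian's profit: (151/4 - 22)·(21/4) = 1323/16.

82.69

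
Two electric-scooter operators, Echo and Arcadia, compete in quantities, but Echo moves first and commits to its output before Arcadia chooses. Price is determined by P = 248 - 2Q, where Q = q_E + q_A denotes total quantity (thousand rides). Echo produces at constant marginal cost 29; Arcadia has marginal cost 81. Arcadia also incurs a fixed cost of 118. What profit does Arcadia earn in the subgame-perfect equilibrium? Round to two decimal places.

The follower Arcadia best-responds to any q_E: π_A = (248 - 2Q)q_A - 81q_A.
∂π_A/∂q_A = 167 - 2q_E - 4q_A = 0 gives the reaction function q_A = (167 - 2q_E)/4.
The leader anticipates this reaction. Substituting into P = 248 - 2Q gives P = 329/2 - q_E, so π_E = (329/2 - q_E)q_E - 29q_E.
The leader's first-order condition 271/2 - 2q_E = 0 yields q_E = 271/4.
Then q_A = (167 - 2·(271/4))/4 = 63/8.
Price P = 248 - 2·(605/8) = 387/4.
Arcadia's profit: (387/4 - 81)·(63/8) - 118 = 193/32.

6.03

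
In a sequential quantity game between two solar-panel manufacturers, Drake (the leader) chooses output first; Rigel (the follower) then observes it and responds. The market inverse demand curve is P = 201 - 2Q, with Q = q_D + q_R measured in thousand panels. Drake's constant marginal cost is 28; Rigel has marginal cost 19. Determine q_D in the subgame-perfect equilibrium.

41

The follower Rigel best-responds to any q_D: π_R = (201 - 2Q)q_R - 19q_R.
Follower FOC: 182 - 2q_D - 4q_R = 0, so q_R(q_D) = (182 - 2q_D)/4.
Drake substitutes q_R(q_D) into its own profit: π_D = q_D(201 - 2q_D - (182 - 2q_D)/2) - 28q_D = (110 - q_D)q_D - 28q_D.
Leader FOC: 82 - 2q_D = 0, so q_D = 41.
Then q_R = (182 - 2·41)/4 = 25.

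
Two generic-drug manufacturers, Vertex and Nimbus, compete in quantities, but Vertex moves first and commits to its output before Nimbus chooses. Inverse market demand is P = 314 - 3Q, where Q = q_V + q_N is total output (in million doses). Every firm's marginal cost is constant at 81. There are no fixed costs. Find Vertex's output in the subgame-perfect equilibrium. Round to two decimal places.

The follower Nimbus best-responds to any q_V: π_N = (314 - 3Q)q_N - 81q_N.
∂π_N/∂q_N = 233 - 3q_V - 6q_N = 0 gives the reaction function q_N = (233 - 3q_V)/6.
The leader anticipates this reaction. Substituting into P = 314 - 3Q gives P = 395/2 - (3/2)q_V, so π_V = (395/2 - (3/2)q_V)q_V - 81q_V.
Leader FOC: 233/2 - 3q_V = 0, so q_V = 233/6.
Then q_N = (233 - 3·(233/6))/6 = 233/12.

38.83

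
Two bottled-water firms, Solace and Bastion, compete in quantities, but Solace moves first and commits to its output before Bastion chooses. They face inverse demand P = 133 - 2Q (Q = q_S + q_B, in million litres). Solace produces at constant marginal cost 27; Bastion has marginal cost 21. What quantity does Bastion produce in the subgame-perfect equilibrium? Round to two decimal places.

Solve by backward induction. Given q_S, the follower Bastion maximises π_B = (133 - 2q_S - 2q_B)q_B - 21q_B.
Setting the follower's marginal profit to zero, 112 - 2q_S - 4q_B = 0, i.e. q_B = (112 - 2q_S)/4.
Solace substitutes q_B(q_S) into its own profit: π_S = q_S(133 - 2q_S - (112 - 2q_S)/2) - 27q_S = (77 - q_S)q_S - 27q_S.
Leader FOC: 50 - 2q_S = 0, so q_S = 25.
Then q_B = (112 - 2·25)/4 = 31/2.

15.50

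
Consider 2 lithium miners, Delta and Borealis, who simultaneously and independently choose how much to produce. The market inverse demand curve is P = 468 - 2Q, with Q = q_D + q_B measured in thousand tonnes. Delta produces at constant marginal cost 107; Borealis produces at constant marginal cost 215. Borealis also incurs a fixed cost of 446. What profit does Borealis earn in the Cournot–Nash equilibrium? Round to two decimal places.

722.06

Delta's profit: π_D = (468 - 2Q)q_D - (107q_D). Setting ∂π_D/∂q_D = 0: 361 - 4q_D - 2(q_B) = 0.
Borealis's profit: π_B = (468 - 2Q)q_B - (215q_B). Setting ∂π_B/∂q_B = 0: 253 - 4q_B - 2(q_D) = 0.
Rearranging gives the reaction functions q_D = (361 - 2q_B)/4 and q_B = (253 - 2q_D)/4.
Substituting one into the other gives q_D = 469/6 and q_B = 145/6.
Price P = 468 - 2·(307/3) = 790/3.
Borealis's profit: (790/3 - 215)·(145/6) - 446 = 722.0556.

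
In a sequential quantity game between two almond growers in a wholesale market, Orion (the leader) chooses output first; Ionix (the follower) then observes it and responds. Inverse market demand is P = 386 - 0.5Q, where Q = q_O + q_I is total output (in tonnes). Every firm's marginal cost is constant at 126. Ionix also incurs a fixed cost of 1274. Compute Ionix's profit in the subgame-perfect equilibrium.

7176

Solve by backward induction. Given q_O, the follower Ionix maximises π_I = (386 - (1/2)q_O - (1/2)q_I)q_I - 126q_I.
Follower FOC: 260 - (1/2)q_O - q_I = 0, so q_I(q_O) = (260 - (1/2)q_O).
The leader anticipates this reaction. Substituting into P = 386 - 0.5Q gives P = 256 - (1/4)q_O, so π_O = (256 - (1/4)q_O)q_O - 126q_O.
Maximising: ∂π_O/∂q_O = 130 - (1/2)q_O = 0, giving q_O = 260.
Then q_I = (260 - (1/2)·260) = 130.
Price P = 386 - (1/2)·390 = 191.
Ionix's profit: (191 - 126)·130 - 1274 = 7176.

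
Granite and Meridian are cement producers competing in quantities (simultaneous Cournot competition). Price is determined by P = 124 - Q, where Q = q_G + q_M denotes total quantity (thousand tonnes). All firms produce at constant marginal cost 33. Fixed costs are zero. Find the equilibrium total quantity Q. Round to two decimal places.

60.67

A representative firm's profit is π_i = q_i(124 - Q) - 33q_i.
First-order condition (treating rivals' output as given): 91 - 2q_i - q_j = 0.
With identical firms every q_j equals q_i, so q_j = q_i and 91 = 3q_i, giving q_i = 91/3.
Total output Q = 91/3 + 91/3 = 182/3.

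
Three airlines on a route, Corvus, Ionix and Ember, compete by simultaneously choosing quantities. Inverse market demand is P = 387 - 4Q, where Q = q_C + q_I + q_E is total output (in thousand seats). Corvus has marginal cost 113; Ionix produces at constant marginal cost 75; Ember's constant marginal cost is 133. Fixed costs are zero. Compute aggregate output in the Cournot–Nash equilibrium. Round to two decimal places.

52.50

Corvus's profit: π_C = (387 - 4Q)q_C - (113q_C). Setting ∂π_C/∂q_C = 0: 274 - 8q_C - 4(q_I + q_E) = 0.
Ionix's profit: π_I = (387 - 4Q)q_I - (75q_I). Setting ∂π_I/∂q_I = 0: 312 - 8q_I - 4(q_C + q_E) = 0.
Ember's first-order condition: 254 - 8q_E - 4(q_C + q_I) = 0.
Adding the 3 first-order conditions: 840 − 16Q = 0, so Q = 105/2.
Back-substituting: q_C = (274 − 210)/4 = 16, q_I = (312 − 210)/4 = 51/2, q_E = (254 − 210)/4 = 11.
Total output Q = 16 + 51/2 + 11 = 105/2.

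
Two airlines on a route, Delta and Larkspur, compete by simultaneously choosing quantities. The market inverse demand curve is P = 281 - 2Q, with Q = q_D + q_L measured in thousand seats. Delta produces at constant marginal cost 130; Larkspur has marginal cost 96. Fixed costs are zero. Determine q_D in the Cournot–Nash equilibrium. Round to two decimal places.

Delta's profit: π_D = (281 - 2Q)q_D - (130q_D). Setting ∂π_D/∂q_D = 0: 151 - 4q_D - 2(q_L) = 0.
Larkspur's first-order condition: 185 - 4q_L - 2(q_D) = 0.
So q_D = (151 - 2q_L)/4 and q_L = (185 - 2q_D)/4.
Substituting one into the other gives q_D = 39/2 and q_L = 73/2.

19.50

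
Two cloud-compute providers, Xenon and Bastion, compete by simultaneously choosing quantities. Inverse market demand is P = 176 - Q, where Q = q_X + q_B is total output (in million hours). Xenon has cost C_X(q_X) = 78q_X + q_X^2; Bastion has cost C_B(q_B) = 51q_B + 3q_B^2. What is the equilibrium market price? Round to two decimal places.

Xenon's profit: π_X = (176 - Q)q_X - (78q_X + q_X²). Setting ∂π_X/∂q_X = 0: 98 - 4q_X - (q_B) = 0.
Bastion's first-order condition: 125 - 8q_B - (q_X) = 0.
So q_X = (98 - q_B)/4 and q_B = (125 - q_X)/8.
Substituting one into the other gives q_X = 659/31 and q_B = 402/31.
Total output Q = 1061/31, so price P = 176 - 1061/31 = 141.7742.

141.77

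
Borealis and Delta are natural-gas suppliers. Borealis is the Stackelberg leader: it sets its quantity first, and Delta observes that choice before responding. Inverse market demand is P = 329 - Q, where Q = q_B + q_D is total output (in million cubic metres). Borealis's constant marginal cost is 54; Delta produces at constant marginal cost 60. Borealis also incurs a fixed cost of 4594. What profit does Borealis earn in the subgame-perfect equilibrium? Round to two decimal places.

The follower Delta best-responds to any q_B: π_D = (329 - Q)q_D - 60q_D.
Setting the follower's marginal profit to zero, 269 - q_B - 2q_D = 0, i.e. q_D = (269 - q_B)/2.
Borealis substitutes q_D(q_B) into its own profit: π_B = q_B(329 - q_B - (269 - q_B)/2) - 54q_B = (389/2 - (1/2)q_B)q_B - 54q_B.
Maximising: ∂π_B/∂q_B = 281/2 - q_B = 0, giving q_B = 281/2.
Then q_D = (269 - 281/2)/2 = 257/4.
Price P = 329 - 819/4 = 497/4.
Borealis's profit: (497/4 - 54)·(281/2) - 4594 = 5276.1250.

5276.13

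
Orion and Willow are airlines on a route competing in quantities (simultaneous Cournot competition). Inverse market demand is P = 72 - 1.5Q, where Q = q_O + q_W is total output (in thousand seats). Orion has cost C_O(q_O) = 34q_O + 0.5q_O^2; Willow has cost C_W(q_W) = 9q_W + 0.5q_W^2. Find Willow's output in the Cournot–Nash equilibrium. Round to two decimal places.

Orion's profit: π_O = (72 - 1.5Q)q_O - (34q_O + (1/2)q_O²). Setting ∂π_O/∂q_O = 0: 38 - 4q_O - (3/2)(q_W) = 0.
Willow's first-order condition: 63 - 4q_W - (3/2)(q_O) = 0.
So q_O = (38 - (3/2)q_W)/4 and q_W = (63 - (3/2)q_O)/4.
Substituting one into the other gives q_O = 46/11 and q_W = 156/11.

14.18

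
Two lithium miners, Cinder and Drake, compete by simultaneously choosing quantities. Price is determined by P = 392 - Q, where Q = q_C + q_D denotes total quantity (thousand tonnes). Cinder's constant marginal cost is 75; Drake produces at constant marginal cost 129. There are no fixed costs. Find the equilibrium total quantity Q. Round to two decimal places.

193.33

Cinder's profit: π_C = (392 - Q)q_C - (75q_C). Setting ∂π_C/∂q_C = 0: 317 - 2q_C - (q_D) = 0.
Drake's first-order condition: 263 - 2q_D - (q_C) = 0.
So q_C = (317 - q_D)/2 and q_D = (263 - q_C)/2.
Solving the pair: q_C = 371/3, q_D = 209/3.
Total output Q = 371/3 + 209/3 = 580/3.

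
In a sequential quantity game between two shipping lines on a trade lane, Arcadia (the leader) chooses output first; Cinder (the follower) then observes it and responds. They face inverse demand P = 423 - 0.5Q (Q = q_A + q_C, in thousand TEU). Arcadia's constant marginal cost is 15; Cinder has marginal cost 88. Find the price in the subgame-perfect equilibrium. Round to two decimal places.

The follower Cinder best-responds to any q_A: π_C = (423 - 0.5Q)q_C - 88q_C.
∂π_C/∂q_C = 335 - (1/2)q_A - q_C = 0 gives the reaction function q_C = (335 - (1/2)q_A).
Arcadia substitutes q_C(q_A) into its own profit: π_A = q_A(423 - (1/2)q_A - (335 - (1/2)q_A)/2) - 15q_A = (511/2 - (1/4)q_A)q_A - 15q_A.
The leader's first-order condition 481/2 - (1/2)q_A = 0 yields q_A = 481.
Then q_C = (335 - (1/2)·481) = 189/2.
Total output Q = 1151/2, so price P = 423 - (1/2)·(1151/2) = 541/4.

135.25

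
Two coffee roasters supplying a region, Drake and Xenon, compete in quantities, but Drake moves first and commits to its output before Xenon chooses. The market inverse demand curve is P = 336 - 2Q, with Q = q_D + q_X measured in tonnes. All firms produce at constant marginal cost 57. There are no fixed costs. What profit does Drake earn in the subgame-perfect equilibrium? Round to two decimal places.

4865.06

The follower Xenon best-responds to any q_D: π_X = (336 - 2Q)q_X - 57q_X.
∂π_X/∂q_X = 279 - 2q_D - 4q_X = 0 gives the reaction function q_X = (279 - 2q_D)/4.
The leader anticipates this reaction. Substituting into P = 336 - 2Q gives P = 393/2 - q_D, so π_D = (393/2 - q_D)q_D - 57q_D.
Maximising: ∂π_D/∂q_D = 279/2 - 2q_D = 0, giving q_D = 279/4.
Then q_X = (279 - 2·(279/4))/4 = 279/8.
Price P = 336 - 2·(837/8) = 507/4.
Drake's profit: (507/4 - 57)·(279/4) = 4865.0625.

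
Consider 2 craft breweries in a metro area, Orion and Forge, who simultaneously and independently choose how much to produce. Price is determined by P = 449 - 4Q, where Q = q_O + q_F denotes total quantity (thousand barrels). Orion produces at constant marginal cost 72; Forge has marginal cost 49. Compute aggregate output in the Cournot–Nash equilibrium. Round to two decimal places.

Orion's profit: π_O = (449 - 4Q)q_O - (72q_O). Setting ∂π_O/∂q_O = 0: 377 - 8q_O - 4(q_F) = 0.
Forge's profit: π_F = (449 - 4Q)q_F - (49q_F). Setting ∂π_F/∂q_F = 0: 400 - 8q_F - 4(q_O) = 0.
So q_O = (377 - 4q_F)/8 and q_F = (400 - 4q_O)/8.
Substituting one into the other gives q_O = 59/2 and q_F = 141/4.
Total output Q = 59/2 + 141/4 = 259/4.

64.75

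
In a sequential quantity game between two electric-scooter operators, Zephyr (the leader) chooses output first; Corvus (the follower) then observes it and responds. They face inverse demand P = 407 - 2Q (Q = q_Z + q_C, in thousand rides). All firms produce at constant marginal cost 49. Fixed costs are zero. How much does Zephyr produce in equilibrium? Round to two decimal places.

89.50

The follower Corvus best-responds to any q_Z: π_C = (407 - 2Q)q_C - 49q_C.
∂π_C/∂q_C = 358 - 2q_Z - 4q_C = 0 gives the reaction function q_C = (358 - 2q_Z)/4.
Zephyr substitutes q_C(q_Z) into its own profit: π_Z = q_Z(407 - 2q_Z - (358 - 2q_Z)/2) - 49q_Z = (228 - q_Z)q_Z - 49q_Z.
Leader FOC: 179 - 2q_Z = 0, so q_Z = 179/2.
Then q_C = (358 - 2·(179/2))/4 = 179/4.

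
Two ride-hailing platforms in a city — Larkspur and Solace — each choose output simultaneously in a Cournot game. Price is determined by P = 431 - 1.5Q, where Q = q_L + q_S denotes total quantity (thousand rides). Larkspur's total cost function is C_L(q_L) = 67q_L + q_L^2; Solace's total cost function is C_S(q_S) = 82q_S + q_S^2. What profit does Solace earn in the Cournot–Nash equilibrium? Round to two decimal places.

6944.09

Larkspur's profit: π_L = (431 - 1.5Q)q_L - (67q_L + q_L²). Setting ∂π_L/∂q_L = 0: 364 - 5q_L - (3/2)(q_S) = 0.
Solace's first-order condition: 349 - 5q_S - (3/2)(q_L) = 0.
Rearranging gives the reaction functions q_L = (364 - (3/2)q_S)/5 and q_S = (349 - (3/2)q_L)/5.
Solving the pair: q_L = 56.9890, q_S = 52.7033.
Price P = 431 - (3/2)·(1426/13) = 266.4615.
Solace's profit: 266.4615·52.7033 - 82·52.7033 - 52.7033² = 6944.0937.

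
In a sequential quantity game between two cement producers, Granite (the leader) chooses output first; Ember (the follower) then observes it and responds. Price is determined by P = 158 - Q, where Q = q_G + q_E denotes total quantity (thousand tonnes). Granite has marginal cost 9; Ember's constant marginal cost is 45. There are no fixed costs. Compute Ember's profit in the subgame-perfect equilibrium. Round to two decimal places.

105.06

Solve by backward induction. Given q_G, the follower Ember maximises π_E = (158 - q_G - q_E)q_E - 45q_E.
Follower FOC: 113 - q_G - 2q_E = 0, so q_E(q_G) = (113 - q_G)/2.
The leader anticipates this reaction. Substituting into P = 158 - Q gives P = 203/2 - (1/2)q_G, so π_G = (203/2 - (1/2)q_G)q_G - 9q_G.
Leader FOC: 185/2 - q_G = 0, so q_G = 185/2.
Then q_E = (113 - 185/2)/2 = 41/4.
Price P = 158 - 411/4 = 221/4.
Ember's profit: (221/4 - 45)·(41/4) = 1681/16.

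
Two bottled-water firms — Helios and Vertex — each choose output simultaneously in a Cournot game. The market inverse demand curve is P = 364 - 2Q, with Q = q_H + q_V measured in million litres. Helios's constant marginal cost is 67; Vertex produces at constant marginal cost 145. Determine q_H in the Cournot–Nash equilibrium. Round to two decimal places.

62.50

Helios's profit: π_H = (364 - 2Q)q_H - (67q_H). Setting ∂π_H/∂q_H = 0: 297 - 4q_H - 2(q_V) = 0.
Vertex's first-order condition: 219 - 4q_V - 2(q_H) = 0.
So q_H = (297 - 2q_V)/4 and q_V = (219 - 2q_H)/4.
Solving the pair: q_H = 125/2, q_V = 47/2.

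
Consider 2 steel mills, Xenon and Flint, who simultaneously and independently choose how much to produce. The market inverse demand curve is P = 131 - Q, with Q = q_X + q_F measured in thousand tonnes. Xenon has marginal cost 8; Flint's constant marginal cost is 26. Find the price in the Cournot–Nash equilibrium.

55

Xenon's profit: π_X = (131 - Q)q_X - (8q_X). Setting ∂π_X/∂q_X = 0: 123 - 2q_X - (q_F) = 0.
Flint's profit: π_F = (131 - Q)q_F - (26q_F). Setting ∂π_F/∂q_F = 0: 105 - 2q_F - (q_X) = 0.
So q_X = (123 - q_F)/2 and q_F = (105 - q_X)/2.
Solving the pair: q_X = 47, q_F = 29.
Total output Q = 76, so price P = 131 - 76 = 55.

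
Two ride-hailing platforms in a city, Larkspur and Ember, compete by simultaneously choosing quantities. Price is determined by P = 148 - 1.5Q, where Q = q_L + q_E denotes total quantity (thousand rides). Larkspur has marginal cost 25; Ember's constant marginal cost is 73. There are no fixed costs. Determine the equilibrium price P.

82

Larkspur's profit: π_L = (148 - 1.5Q)q_L - (25q_L). Setting ∂π_L/∂q_L = 0: 123 - 3q_L - (3/2)(q_E) = 0.
Ember's first-order condition: 75 - 3q_E - (3/2)(q_L) = 0.
Rearranging gives the reaction functions q_L = (123 - (3/2)q_E)/3 and q_E = (75 - (3/2)q_L)/3.
Substituting one into the other gives q_L = 38 and q_E = 6.
Total output Q = 44, so price P = 148 - (3/2)·44 = 82.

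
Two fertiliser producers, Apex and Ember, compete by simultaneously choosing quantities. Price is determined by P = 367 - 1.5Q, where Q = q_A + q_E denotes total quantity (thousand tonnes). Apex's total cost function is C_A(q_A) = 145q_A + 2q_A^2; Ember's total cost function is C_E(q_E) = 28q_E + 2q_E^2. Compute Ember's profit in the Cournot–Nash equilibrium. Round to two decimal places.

Apex's profit: π_A = (367 - 1.5Q)q_A - (145q_A + 2q_A²). Setting ∂π_A/∂q_A = 0: 222 - 7q_A - (3/2)(q_E) = 0.
Ember's first-order condition: 339 - 7q_E - (3/2)(q_A) = 0.
Best responses: q_A = (222 - (3/2)q_E)/7, q_E = (339 - (3/2)q_A)/7.
Substituting one into the other gives q_A = 246/11 and q_E = 480/11.
Price P = 367 - (3/2)·66 = 268.
Ember's profit: 268·(480/11) - 28·(480/11) - 2(480/11)² = 6664.4628.

6664.46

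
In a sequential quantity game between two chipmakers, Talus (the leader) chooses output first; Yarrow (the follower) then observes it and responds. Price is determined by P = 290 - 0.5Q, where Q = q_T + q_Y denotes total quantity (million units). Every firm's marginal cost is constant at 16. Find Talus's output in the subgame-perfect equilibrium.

Solve by backward induction. Given q_T, the follower Yarrow maximises π_Y = (290 - (1/2)q_T - (1/2)q_Y)q_Y - 16q_Y.
Setting the follower's marginal profit to zero, 274 - (1/2)q_T - q_Y = 0, i.e. q_Y = (274 - (1/2)q_T).
The leader anticipates this reaction. Substituting into P = 290 - 0.5Q gives P = 153 - (1/4)q_T, so π_T = (153 - (1/4)q_T)q_T - 16q_T.
The leader's first-order condition 137 - (1/2)q_T = 0 yields q_T = 274.
Then q_Y = (274 - (1/2)·274) = 137.

274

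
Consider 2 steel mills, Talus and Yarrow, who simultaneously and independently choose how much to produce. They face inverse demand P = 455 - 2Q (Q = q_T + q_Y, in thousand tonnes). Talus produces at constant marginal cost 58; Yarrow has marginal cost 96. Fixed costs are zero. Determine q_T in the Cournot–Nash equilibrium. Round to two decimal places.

Talus's profit: π_T = (455 - 2Q)q_T - (58q_T). Setting ∂π_T/∂q_T = 0: 397 - 4q_T - 2(q_Y) = 0.
Yarrow's first-order condition: 359 - 4q_Y - 2(q_T) = 0.
So q_T = (397 - 2q_Y)/4 and q_Y = (359 - 2q_T)/4.
Solving the pair: q_T = 145/2, q_Y = 107/2.

72.50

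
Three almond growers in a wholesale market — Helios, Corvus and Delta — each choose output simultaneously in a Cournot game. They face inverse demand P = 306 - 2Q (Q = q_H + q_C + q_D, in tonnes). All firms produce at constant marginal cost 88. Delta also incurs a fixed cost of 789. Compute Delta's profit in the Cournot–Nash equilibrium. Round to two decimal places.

Each firm earns π_i = (306 - 2Q)q_i - 88q_i.
Setting ∂π_i/∂q_i = 0 with rivals' quantities fixed: 218 - 4q_i - 2·Σ_{j≠i} q_j = 0.
By symmetry each firm produces the same amount; substituting Σ_{j≠i} q_j = 2q_i yields q_i = 218/8 = 109/4.
Price P = 306 - 2·(327/4) = 285/2.
Delta's profit: (285/2 - 88)·(109/4) - 789 = 696.1250.

696.13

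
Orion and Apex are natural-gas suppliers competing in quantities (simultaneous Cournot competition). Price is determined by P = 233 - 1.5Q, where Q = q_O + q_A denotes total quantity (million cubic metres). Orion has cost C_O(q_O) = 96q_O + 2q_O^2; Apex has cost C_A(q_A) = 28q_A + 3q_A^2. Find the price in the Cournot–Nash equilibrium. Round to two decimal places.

179.79

Orion's profit: π_O = (233 - 1.5Q)q_O - (96q_O + 2q_O²). Setting ∂π_O/∂q_O = 0: 137 - 7q_O - (3/2)(q_A) = 0.
Apex's first-order condition: 205 - 9q_A - (3/2)(q_O) = 0.
So q_O = (137 - (3/2)q_A)/7 and q_A = (205 - (3/2)q_O)/9.
Substituting one into the other gives q_O = 1234/81 and q_A = 20.2387.
Total output Q = 35.4733, so price P = 233 - (3/2)·35.4733 = 179.7901.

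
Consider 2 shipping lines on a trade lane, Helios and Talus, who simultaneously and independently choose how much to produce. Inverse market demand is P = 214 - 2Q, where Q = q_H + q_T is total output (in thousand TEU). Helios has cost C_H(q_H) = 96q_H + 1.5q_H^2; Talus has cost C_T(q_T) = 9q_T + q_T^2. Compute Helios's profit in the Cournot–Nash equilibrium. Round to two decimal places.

Helios's profit: π_H = (214 - 2Q)q_H - (96q_H + (3/2)q_H²). Setting ∂π_H/∂q_H = 0: 118 - 7q_H - 2(q_T) = 0.
Talus's first-order condition: 205 - 6q_T - 2(q_H) = 0.
So q_H = (118 - 2q_T)/7 and q_T = (205 - 2q_H)/6.
Solving the pair: q_H = 149/19, q_T = 1199/38.
Price P = 214 - 2·(1497/38) = 135.2105.
Helios's profit: 135.2105·(149/19) - 96·(149/19) - (3/2)(149/19)² = 215.2452.

215.25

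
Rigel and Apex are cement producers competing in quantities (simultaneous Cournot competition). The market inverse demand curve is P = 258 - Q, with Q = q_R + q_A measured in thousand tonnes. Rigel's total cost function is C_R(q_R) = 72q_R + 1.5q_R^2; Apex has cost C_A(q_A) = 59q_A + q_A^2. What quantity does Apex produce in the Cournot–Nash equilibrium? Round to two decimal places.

42.58

Rigel's profit: π_R = (258 - Q)q_R - (72q_R + (3/2)q_R²). Setting ∂π_R/∂q_R = 0: 186 - 5q_R - (q_A) = 0.
Apex's first-order condition: 199 - 4q_A - (q_R) = 0.
So q_R = (186 - q_A)/5 and q_A = (199 - q_R)/4.
Solving the pair: q_R = 545/19, q_A = 809/19.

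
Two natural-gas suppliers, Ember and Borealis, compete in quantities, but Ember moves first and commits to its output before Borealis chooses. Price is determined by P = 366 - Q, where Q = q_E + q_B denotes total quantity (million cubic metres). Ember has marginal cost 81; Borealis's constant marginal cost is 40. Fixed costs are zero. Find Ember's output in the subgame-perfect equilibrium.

122

The follower Borealis best-responds to any q_E: π_B = (366 - Q)q_B - 40q_B.
Setting the follower's marginal profit to zero, 326 - q_E - 2q_B = 0, i.e. q_B = (326 - q_E)/2.
Ember substitutes q_B(q_E) into its own profit: π_E = q_E(366 - q_E - (326 - q_E)/2) - 81q_E = (203 - (1/2)q_E)q_E - 81q_E.
Maximising: ∂π_E/∂q_E = 122 - q_E = 0, giving q_E = 122.
Then q_B = (326 - 122)/2 = 102.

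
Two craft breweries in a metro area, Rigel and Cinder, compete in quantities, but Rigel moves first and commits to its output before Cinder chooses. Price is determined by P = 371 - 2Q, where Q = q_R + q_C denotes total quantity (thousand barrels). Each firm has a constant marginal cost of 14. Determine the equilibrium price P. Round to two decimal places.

103.25

Solve by backward induction. Given q_R, the follower Cinder maximises π_C = (371 - 2q_R - 2q_C)q_C - 14q_C.
Follower FOC: 357 - 2q_R - 4q_C = 0, so q_C(q_R) = (357 - 2q_R)/4.
Rigel substitutes q_C(q_R) into its own profit: π_R = q_R(371 - 2q_R - (357 - 2q_R)/2) - 14q_R = (385/2 - q_R)q_R - 14q_R.
The leader's first-order condition 357/2 - 2q_R = 0 yields q_R = 357/4.
Then q_C = (357 - 2·(357/4))/4 = 357/8.
Total output Q = 1071/8, so price P = 371 - 2·(1071/8) = 413/4.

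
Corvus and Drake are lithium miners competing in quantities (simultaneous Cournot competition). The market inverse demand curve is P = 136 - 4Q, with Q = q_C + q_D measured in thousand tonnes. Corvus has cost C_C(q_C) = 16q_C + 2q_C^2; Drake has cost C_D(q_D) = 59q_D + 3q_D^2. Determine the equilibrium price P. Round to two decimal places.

Corvus's profit: π_C = (136 - 4Q)q_C - (16q_C + 2q_C²). Setting ∂π_C/∂q_C = 0: 120 - 12q_C - 4(q_D) = 0.
Drake's profit: π_D = (136 - 4Q)q_D - (59q_D + 3q_D²). Setting ∂π_D/∂q_D = 0: 77 - 14q_D - 4(q_C) = 0.
So q_C = (120 - 4q_D)/12 and q_D = (77 - 4q_C)/14.
Solving the pair: q_C = 343/38, q_D = 111/38.
Total output Q = 227/19, so price P = 136 - 4·(227/19) = 1676/19.

88.21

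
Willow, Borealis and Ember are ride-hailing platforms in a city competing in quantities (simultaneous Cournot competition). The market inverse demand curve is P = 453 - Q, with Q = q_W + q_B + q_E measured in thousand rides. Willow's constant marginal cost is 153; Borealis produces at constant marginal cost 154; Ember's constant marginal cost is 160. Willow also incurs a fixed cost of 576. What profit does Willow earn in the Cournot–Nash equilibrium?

Willow's profit: π_W = (453 - Q)q_W - (153q_W). Setting ∂π_W/∂q_W = 0: 300 - 2q_W - (q_B + q_E) = 0.
Borealis's first-order condition: 299 - 2q_B - (q_W + q_E) = 0.
Ember's first-order condition: 293 - 2q_E - (q_W + q_B) = 0.
Adding the 3 first-order conditions: 892 − 4Q = 0, so Q = 223.
Back-substituting: q_W = (300 − 223) = 77, q_B = (299 − 223) = 76, q_E = (293 − 223) = 70.
Price P = 453 - 223 = 230.
Willow's profit: (230 - 153)·77 - 576 = 5353.

5353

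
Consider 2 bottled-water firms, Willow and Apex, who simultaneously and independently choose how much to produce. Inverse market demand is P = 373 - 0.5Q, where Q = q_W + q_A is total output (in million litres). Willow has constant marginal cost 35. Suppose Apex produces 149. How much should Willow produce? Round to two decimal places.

263.50

With the rival's output fixed at 149, Willow's profit is π_W = (373 - (1/2)·149 - (1/2)q_W)q_W - (35q_W) = (597/2 - (1/2)q_W)q_W - (35q_W).
∂π_W/∂q_W = 527/2 - q_W = 0, so q_W = 527/2.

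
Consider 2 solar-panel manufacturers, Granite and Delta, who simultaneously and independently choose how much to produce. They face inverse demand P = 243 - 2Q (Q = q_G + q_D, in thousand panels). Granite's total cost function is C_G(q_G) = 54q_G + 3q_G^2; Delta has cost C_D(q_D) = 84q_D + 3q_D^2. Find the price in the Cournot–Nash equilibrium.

Granite's profit: π_G = (243 - 2Q)q_G - (54q_G + 3q_G²). Setting ∂π_G/∂q_G = 0: 189 - 10q_G - 2(q_D) = 0.
Delta's first-order condition: 159 - 10q_D - 2(q_G) = 0.
Best responses: q_G = (189 - 2q_D)/10, q_D = (159 - 2q_G)/10.
Solving the pair: q_G = 131/8, q_D = 101/8.
Total output Q = 29, so price P = 243 - 2·29 = 185.

185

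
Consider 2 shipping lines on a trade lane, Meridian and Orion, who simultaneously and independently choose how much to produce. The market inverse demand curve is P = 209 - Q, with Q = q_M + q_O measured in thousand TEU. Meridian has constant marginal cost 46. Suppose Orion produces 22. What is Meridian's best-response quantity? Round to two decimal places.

70.50

With the rival's output fixed at 22, Meridian's profit is π_M = (209 - 22 - q_M)q_M - (46q_M) = (187 - q_M)q_M - (46q_M).
∂π_M/∂q_M = 141 - 2q_M = 0, so q_M = 141/2.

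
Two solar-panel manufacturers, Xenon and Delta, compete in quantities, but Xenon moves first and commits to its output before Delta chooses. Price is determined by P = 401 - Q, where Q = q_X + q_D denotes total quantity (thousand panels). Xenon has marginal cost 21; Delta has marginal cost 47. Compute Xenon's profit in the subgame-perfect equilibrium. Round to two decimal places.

20604.50

The follower Delta best-responds to any q_X: π_D = (401 - Q)q_D - 47q_D.
∂π_D/∂q_D = 354 - q_X - 2q_D = 0 gives the reaction function q_D = (354 - q_X)/2.
Xenon substitutes q_D(q_X) into its own profit: π_X = q_X(401 - q_X - (354 - q_X)/2) - 21q_X = (224 - (1/2)q_X)q_X - 21q_X.
Leader FOC: 203 - q_X = 0, so q_X = 203.
Then q_D = (354 - 203)/2 = 151/2.
Price P = 401 - 557/2 = 245/2.
Xenon's profit: (245/2 - 21)·203 = 20604.5000.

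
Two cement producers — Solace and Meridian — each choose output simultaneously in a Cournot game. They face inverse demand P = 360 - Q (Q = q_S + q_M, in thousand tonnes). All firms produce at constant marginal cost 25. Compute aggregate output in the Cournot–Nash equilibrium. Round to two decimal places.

223.33

A representative firm's profit is π_i = q_i(360 - Q) - 25q_i.
Setting ∂π_i/∂q_i = 0 with rivals' quantities fixed: 335 - 2q_i - q_j = 0.
By symmetry each firm produces the same amount; substituting q_j = q_i yields q_i = 335/3.
Total output Q = 335/3 + 335/3 = 670/3.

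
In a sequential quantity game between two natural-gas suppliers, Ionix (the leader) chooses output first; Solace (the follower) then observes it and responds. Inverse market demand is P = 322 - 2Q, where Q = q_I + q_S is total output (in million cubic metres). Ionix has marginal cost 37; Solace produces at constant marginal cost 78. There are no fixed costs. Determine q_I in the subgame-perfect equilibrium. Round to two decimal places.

The follower Solace best-responds to any q_I: π_S = (322 - 2Q)q_S - 78q_S.
∂π_S/∂q_S = 244 - 2q_I - 4q_S = 0 gives the reaction function q_S = (244 - 2q_I)/4.
The leader anticipates this reaction. Substituting into P = 322 - 2Q gives P = 200 - q_I, so π_I = (200 - q_I)q_I - 37q_I.
Leader FOC: 163 - 2q_I = 0, so q_I = 163/2.
Then q_S = (244 - 2·(163/2))/4 = 81/4.

81.50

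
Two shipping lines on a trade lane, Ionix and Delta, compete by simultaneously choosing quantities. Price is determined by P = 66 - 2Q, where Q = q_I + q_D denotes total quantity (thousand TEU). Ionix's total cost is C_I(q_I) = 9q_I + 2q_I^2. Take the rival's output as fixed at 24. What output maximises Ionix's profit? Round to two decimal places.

With the rival's output fixed at 24, Ionix's profit is π_I = (66 - 2·24 - 2q_I)q_I - (9q_I + 2q_I²) = (18 - 2q_I)q_I - (9q_I + 2q_I²).
∂π_I/∂q_I = 9 - 8q_I = 0, so q_I = 9/8.

1.13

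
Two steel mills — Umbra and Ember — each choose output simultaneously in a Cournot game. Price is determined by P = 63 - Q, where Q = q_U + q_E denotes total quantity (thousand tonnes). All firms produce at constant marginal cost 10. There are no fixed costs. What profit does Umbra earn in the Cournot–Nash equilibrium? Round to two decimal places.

312.11

A representative firm's profit is π_i = q_i(63 - Q) - 10q_i.
Setting ∂π_i/∂q_i = 0 with rivals' quantities fixed: 53 - 2q_i - q_j = 0.
With identical firms every q_j equals q_i, so q_j = q_i and 53 = 3q_i, giving q_i = 53/3.
Price P = 63 - 106/3 = 83/3.
Umbra's profit: (83/3 - 10)·(53/3) = 312.1111.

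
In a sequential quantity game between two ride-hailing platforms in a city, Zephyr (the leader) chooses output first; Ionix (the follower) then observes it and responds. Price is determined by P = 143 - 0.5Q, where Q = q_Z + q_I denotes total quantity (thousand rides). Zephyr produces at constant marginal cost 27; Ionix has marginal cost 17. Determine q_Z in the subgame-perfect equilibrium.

Solve by backward induction. Given q_Z, the follower Ionix maximises π_I = (143 - (1/2)q_Z - (1/2)q_I)q_I - 17q_I.
Setting the follower's marginal profit to zero, 126 - (1/2)q_Z - q_I = 0, i.e. q_I = (126 - (1/2)q_Z).
The leader anticipates this reaction. Substituting into P = 143 - 0.5Q gives P = 80 - (1/4)q_Z, so π_Z = (80 - (1/4)q_Z)q_Z - 27q_Z.
Maximising: ∂π_Z/∂q_Z = 53 - (1/2)q_Z = 0, giving q_Z = 106.
Then q_I = (126 - (1/2)·106) = 73.

106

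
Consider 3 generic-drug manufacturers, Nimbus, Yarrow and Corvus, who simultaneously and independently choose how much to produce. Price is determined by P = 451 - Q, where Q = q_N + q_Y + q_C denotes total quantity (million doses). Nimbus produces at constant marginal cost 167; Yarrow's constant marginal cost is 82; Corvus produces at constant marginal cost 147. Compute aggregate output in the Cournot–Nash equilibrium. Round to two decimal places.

239.25

Nimbus's profit: π_N = (451 - Q)q_N - (167q_N). Setting ∂π_N/∂q_N = 0: 284 - 2q_N - (q_Y + q_C) = 0.
Yarrow's profit: π_Y = (451 - Q)q_Y - (82q_Y). Setting ∂π_Y/∂q_Y = 0: 369 - 2q_Y - (q_N + q_C) = 0.
Corvus's first-order condition: 304 - 2q_C - (q_N + q_Y) = 0.
Summing all 3 equations gives 957 − 4Q = 0, hence Q = 957/4.
Back-substituting: q_N = (284 − 957/4) = 179/4, q_Y = (369 − 957/4) = 519/4, q_C = (304 − 957/4) = 259/4.
Total output Q = 179/4 + 519/4 + 259/4 = 957/4.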